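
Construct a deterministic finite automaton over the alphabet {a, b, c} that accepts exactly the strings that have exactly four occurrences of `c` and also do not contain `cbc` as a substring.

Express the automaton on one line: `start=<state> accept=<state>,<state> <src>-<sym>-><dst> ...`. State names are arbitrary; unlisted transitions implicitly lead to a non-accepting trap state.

start=q0 accept=q11 q0-a->q0 q0-b->q0 q0-c->q1 q1-a->q2 q1-b->q3 q1-c->q4 q2-a->q2 q2-b->q2 q2-c->q4 q3-a->q2 q3-b->q2 q3-c->q5 q4-a->q6 q4-b->q7 q4-c->q8 q5-a->q5 q5-b->q5 q5-c->q5 q6-a->q6 q6-b->q6 q6-c->q8 q7-a->q6 q7-b->q6 q7-c->q5 q8-a->q9 q8-b->q10 q8-c->q11 q9-a->q9 q9-b->q9 q9-c->q11 q10-a->q9 q10-b->q9 q10-c->q5 q11-a->q11 q11-b->q11 q11-c->q5

Run two small machines in parallel and take their product. The first has 6 states tracking the count of `c`s, saturating at 5; the second has 4 states tracking partial matches of the forbidden pattern `cbc`. A product state is a pair (one from each), accepting exactly when both do. After merging equivalent states the machine shrinks.
With 12 states:
          a    b    c  
>  q0     q0   q0   q1 
   q1     q2   q3   q4 
   q2     q2   q2   q4 
   q3     q2   q2   q5 
   q4     q6   q7   q8 
   q5     q5   q5   q5 
   q6     q6   q6   q8 
   q7     q6   q6   q5 
   q8     q9  q10  q11 
   q9     q9   q9  q11 
   q10    q9   q9   q5 
 * q11   q11  q11   q5 
(> = start, * = accepting)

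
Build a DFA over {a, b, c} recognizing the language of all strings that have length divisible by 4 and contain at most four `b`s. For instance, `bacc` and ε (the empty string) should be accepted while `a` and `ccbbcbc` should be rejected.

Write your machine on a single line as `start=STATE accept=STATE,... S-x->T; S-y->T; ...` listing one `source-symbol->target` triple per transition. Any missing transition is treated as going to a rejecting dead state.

start=q0; accept=q0,q10,q11,q12,q13; q0-a->q1; q0-b->q2; q0-c->q1; q1-a->q3; q1-b->q4; q1-c->q3; q2-a->q4; q2-b->q5; q2-c->q4; q3-a->q6; q3-b->q7; q3-c->q6; q4-a->q7; q4-b->q8; q4-c->q7; q5-a->q8; q5-b->q9; q5-c->q8; q6-a->q0; q6-b->q10; q6-c->q0; q7-a->q10; q7-b->q11; q7-c->q10; q8-a->q11; q8-b->q12; q8-c->q11; q9-a->q12; q9-b->q13; q9-c->q12; q10-a->q2; q10-b->q14; q10-c->q2; q11-a->q14; q11-b->q15; q11-c->q14; q12-a->q15; q12-b->q16; q12-c->q15; q13-a->q16; q13-b->q17; q13-c->q16; q14-a->q5; q14-b->q18; q14-c->q5; q15-a->q18; q15-b->q19; q15-c->q18; q16-a->q19; q16-b->q20; q16-c->q19; q17-a->q20; q17-b->q20; q17-c->q20; q18-a->q9; q18-b->q21; q18-c->q9; q19-a->q21; q19-b->q22; q19-c->q21; q20-a->q22; q20-b->q22; q20-c->q22; q21-a->q13; q21-b->q23; q21-c->q13; q22-a->q23; q22-b->q23; q22-c->q23; q23-a->q17; q23-b->q17; q23-c->q17

Handle the two conditions separately and then intersect. The first has 4 states tracking the input length modulo 4; the second has 6 states tracking the count of `b`s, saturating at 5. A product state is a pair (one from each), accepting exactly when both do.
A 24-state machine:
          a    b    c  
>* q0     q1   q2   q1 
   q1     q3   q4   q3 
   q2     q4   q5   q4 
   q3     q6   q7   q6 
   q4     q7   q8   q7 
   q5     q8   q9   q8 
   q6     q0  q10   q0 
   q7    q10  q11  q10 
   q8    q11  q12  q11 
   q9    q12  q13  q12 
 * q10    q2  q14   q2 
 * q11   q14  q15  q14 
 * q12   q15  q16  q15 
 * q13   q16  q17  q16 
   q14    q5  q18   q5 
   q15   q18  q19  q18 
   q16   q19  q20  q19 
   q17   q20  q20  q20 
   q18    q9  q21   q9 
   q19   q21  q22  q21 
   q20   q22  q22  q22 
   q21   q13  q23  q13 
   q22   q23  q23  q23 
   q23   q17  q17  q17 
(> = start, * = accepting)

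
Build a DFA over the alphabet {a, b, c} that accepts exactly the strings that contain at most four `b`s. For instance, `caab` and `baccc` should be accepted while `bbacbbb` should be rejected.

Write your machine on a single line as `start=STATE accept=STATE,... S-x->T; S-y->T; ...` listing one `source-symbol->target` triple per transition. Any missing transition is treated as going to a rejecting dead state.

Count `b`s, saturating at 5: states s0 through s4 mean 0 through 4 `b`s seen; s5 means more than 4. Each `b` increments (capped at s5); other symbols loop. Accept from {s0, s1, s2, s3, s4}.
6 states suffice.
        a   b   c  
>* s0   s0  s1  s0 
 * s1   s1  s2  s1 
 * s2   s2  s3  s2 
 * s3   s3  s4  s3 
 * s4   s4  s5  s4 
   s5   s5  s5  s5 
(> = start, * = accepting)

start=s0; accept=s0,s1,s2,s3,s4; s0-a->s0; s0-b->s1; s0-c->s0; s1-a->s1; s1-b->s2; s1-c->s1; s2-a->s2; s2-b->s3; s2-c->s2; s3-a->s3; s3-b->s4; s3-c->s3; s4-a->s4; s4-b->s5; s4-c->s4; s5-a->s5; s5-b->s5; s5-c->s5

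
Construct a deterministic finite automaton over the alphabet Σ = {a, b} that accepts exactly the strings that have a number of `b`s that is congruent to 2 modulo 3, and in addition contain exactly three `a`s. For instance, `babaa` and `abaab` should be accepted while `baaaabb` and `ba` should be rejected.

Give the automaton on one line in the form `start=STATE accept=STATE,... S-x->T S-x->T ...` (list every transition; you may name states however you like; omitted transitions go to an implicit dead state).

Build one automaton per condition and run them in lockstep. The first has 3 states tracking the count of `b`s modulo 3; the second has 5 states tracking the count of `a`s, saturating at 4. A product state is a pair (one from each), accepting exactly when both do.
15 states suffice.
          a    b  
>  s0     s1   s2 
   s1     s3   s4 
   s2     s4   s5 
   s3     s6   s7 
   s4     s7   s8 
   s5     s8   s0 
   s6     s9  s10 
   s7    s10  s11 
   s8    s11   s1 
   s9     s9  s12 
   s10   s12  s13 
   s11   s13   s3 
   s12   s12  s14 
 * s13   s14   s6 
   s14   s14   s9 
(> = start, * = accepting)

start=s0 accept=s13 s0-a->s1 s0-b->s2 s1-a->s3 s1-b->s4 s2-a->s4 s2-b->s5 s3-a->s6 s3-b->s7 s4-a->s7 s4-b->s8 s5-a->s8 s5-b->s0 s6-a->s9 s6-b->s10 s7-a->s10 s7-b->s11 s8-a->s11 s8-b->s1 s9-a->s9 s9-b->s12 s10-a->s12 s10-b->s13 s11-a->s13 s11-b->s3 s12-a->s12 s12-b->s14 s13-a->s14 s13-b->s6 s14-a->s14 s14-b->s9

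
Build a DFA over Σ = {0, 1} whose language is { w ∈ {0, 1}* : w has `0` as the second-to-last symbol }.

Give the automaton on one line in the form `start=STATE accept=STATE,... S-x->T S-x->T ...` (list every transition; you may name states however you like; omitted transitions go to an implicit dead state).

Because acceptance depends on a position counted from the end, the machine has to buffer the most recent 2 symbols. Make each state the string of the last up-to-2 symbols read; on input `x` shift the window left and append `x`. Accept when the buffered window has length 2 and begins with `0`.
A 7-state machine:
        0   1  
>  s0   s1  s2 
   s1   s3  s4 
   s2   s5  s6 
 * s3   s3  s4 
 * s4   s5  s6 
   s5   s3  s4 
   s6   s5  s6 
(> = start, * = accepting)

start=s0 accept=s3,s4 s0-0->s1 s0-1->s2 s1-0->s3 s1-1->s4 s2-0->s5 s2-1->s6 s3-0->s3 s3-1->s4 s4-0->s5 s4-1->s6 s5-0->s3 s5-1->s4 s6-0->s5 s6-1->s6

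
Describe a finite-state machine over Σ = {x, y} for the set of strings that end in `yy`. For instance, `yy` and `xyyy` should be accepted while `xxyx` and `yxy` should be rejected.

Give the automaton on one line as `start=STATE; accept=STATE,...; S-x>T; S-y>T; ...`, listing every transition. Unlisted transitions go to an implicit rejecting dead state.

start=q0; accept=q2; q0-x>q0; q0-y>q1; q1-x>q0; q1-y>q2; q2-x>q0; q2-y>q2

Let each state record the length of the longest suffix of the input read so far that is also a prefix of `yy`. q1 means the last symbol is `y`; q2 means the last 2 symbols are `yy`. Accept only at q2, where the string currently ends in `yy`.
A 3-state machine:
        x   y  
>  q0   q0  q1 
   q1   q0  q2 
 * q2   q0  q2 
(> = start, * = accepting)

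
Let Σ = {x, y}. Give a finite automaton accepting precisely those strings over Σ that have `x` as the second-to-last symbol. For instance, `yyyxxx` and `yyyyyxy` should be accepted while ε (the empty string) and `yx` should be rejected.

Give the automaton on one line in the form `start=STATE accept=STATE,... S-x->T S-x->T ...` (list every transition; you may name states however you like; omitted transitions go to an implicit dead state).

start=A accept=D,E A-x->B A-y->C B-x->D B-y->E C-x->F C-y->G D-x->D D-y->E E-x->F E-y->G F-x->D F-y->E G-x->F G-y->G

A DFA must remember the last 2 symbols (since which symbol is second-to-last isn't known until the input ends). Use one state per possible window of the last ≤2 symbols; accept from those whose window starts with `x`.
       x  y 
>  A   B  C 
   B   D  E 
   C   F  G 
 * D   D  E 
 * E   F  G 
   F   D  E 
   G   F  G 
(> = start, * = accepting)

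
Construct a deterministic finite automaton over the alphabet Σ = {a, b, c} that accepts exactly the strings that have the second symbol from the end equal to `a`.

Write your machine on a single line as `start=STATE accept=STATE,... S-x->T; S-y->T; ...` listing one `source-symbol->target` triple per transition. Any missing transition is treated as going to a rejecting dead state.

start=q0; accept=q4,q5,q6; q0-a->q1; q0-b->q2; q0-c->q3; q1-a->q4; q1-b->q5; q1-c->q6; q2-a->q7; q2-b->q8; q2-c->q9; q3-a->q10; q3-b->q11; q3-c->q12; q4-a->q4; q4-b->q5; q4-c->q6; q5-a->q7; q5-b->q8; q5-c->q9; q6-a->q10; q6-b->q11; q6-c->q12; q7-a->q4; q7-b->q5; q7-c->q6; q8-a->q7; q8-b->q8; q8-c->q9; q9-a->q10; q9-b->q11; q9-c->q12; q10-a->q4; q10-b->q5; q10-c->q6; q11-a->q7; q11-b->q8; q11-c->q9; q12-a->q10; q12-b->q11; q12-c->q12

Because acceptance depends on a position counted from the end, the machine has to buffer the most recent 2 symbols. Make each state the string of the last up-to-2 symbols read; on input `x` shift the window left and append `x`. Accept when the buffered window has length 2 and begins with `a`.
With 13 states:
          a    b    c  
>  q0     q1   q2   q3 
   q1     q4   q5   q6 
   q2     q7   q8   q9 
   q3    q10  q11  q12 
 * q4     q4   q5   q6 
 * q5     q7   q8   q9 
 * q6    q10  q11  q12 
   q7     q4   q5   q6 
   q8     q7   q8   q9 
   q9    q10  q11  q12 
   q10    q4   q5   q6 
   q11    q7   q8   q9 
   q12   q10  q11  q12 
(> = start, * = accepting)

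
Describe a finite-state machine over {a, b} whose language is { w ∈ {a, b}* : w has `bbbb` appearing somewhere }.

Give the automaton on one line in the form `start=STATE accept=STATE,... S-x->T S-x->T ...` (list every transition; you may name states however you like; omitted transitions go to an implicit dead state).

Track how much of `bbbb` has been matched so far: state q0 is no progress, q4 is the absorbing accept state reached once `bbbb` has occurred. Intermediate states record partial matches; on a mismatch, fall back to the longest reusable overlap.
        a   b  
>  q0   q0  q1 
   q1   q0  q2 
   q2   q0  q3 
   q3   q0  q4 
 * q4   q4  q4 
(> = start, * = accepting)

start=q0 accept=q4 q0-a->q0 q0-b->q1 q1-a->q0 q1-b->q2 q2-a->q0 q2-b->q3 q3-a->q0 q3-b->q4 q4-a->q4 q4-b->q4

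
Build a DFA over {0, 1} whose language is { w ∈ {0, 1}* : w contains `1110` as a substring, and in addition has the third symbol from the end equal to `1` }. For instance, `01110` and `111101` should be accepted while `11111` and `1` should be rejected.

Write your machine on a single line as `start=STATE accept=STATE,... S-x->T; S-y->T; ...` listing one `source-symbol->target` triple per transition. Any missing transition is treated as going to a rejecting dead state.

Run two small machines in parallel and take their product. The first has 5 states tracking whether and how much of `1110` has been seen; the second has 15 states tracking the last 3 symbols read. A product state is a pair (one from each), accepting exactly when both do.
          0    1  
>  s0     s1   s2 
   s1     s3   s4 
   s2     s5   s6 
   s3     s7   s8 
   s4     s9  s10 
   s5    s11  s12 
   s6    s13  s14 
   s7     s7   s8 
   s8     s9  s10 
   s9    s11  s12 
   s10   s13  s14 
   s11    s7   s8 
   s12    s9  s10 
   s13   s11  s12 
   s14   s15  s14 
 * s15   s16  s17 
 * s16   s18  s19 
 * s17   s20  s21 
   s18   s18  s19 
   s19   s20  s21 
   s20   s16  s17 
   s21   s15  s22 
 * s22   s15  s22 
(> = start, * = accepting)

start=s0; accept=s15,s16,s17,s22; s0-0->s1; s0-1->s2; s1-0->s3; s1-1->s4; s2-0->s5; s2-1->s6; s3-0->s7; s3-1->s8; s4-0->s9; s4-1->s10; s5-0->s11; s5-1->s12; s6-0->s13; s6-1->s14; s7-0->s7; s7-1->s8; s8-0->s9; s8-1->s10; s9-0->s11; s9-1->s12; s10-0->s13; s10-1->s14; s11-0->s7; s11-1->s8; s12-0->s9; s12-1->s10; s13-0->s11; s13-1->s12; s14-0->s15; s14-1->s14; s15-0->s16; s15-1->s17; s16-0->s18; s16-1->s19; s17-0->s20; s17-1->s21; s18-0->s18; s18-1->s19; s19-0->s20; s19-1->s21; s20-0->s16; s20-1->s17; s21-0->s15; s21-1->s22; s22-0->s15; s22-1->s22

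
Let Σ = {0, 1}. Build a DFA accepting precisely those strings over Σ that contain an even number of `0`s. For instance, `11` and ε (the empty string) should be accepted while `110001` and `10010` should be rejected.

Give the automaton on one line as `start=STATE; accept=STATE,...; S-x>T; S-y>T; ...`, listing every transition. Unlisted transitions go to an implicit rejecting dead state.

start=S0; accept=S0; S0-0>S1; S0-1>S0; S1-0>S0; S1-1>S1

The only thing that matters is how many `0`s have appeared, reduced mod 2. Use one state per residue: S0 for 0, …, S1 for 1. Reading `0` moves to the next residue; anything else stays put. S0 is accepting.
        0   1  
>* S0   S1  S0 
   S1   S0  S1 
(> = start, * = accepting)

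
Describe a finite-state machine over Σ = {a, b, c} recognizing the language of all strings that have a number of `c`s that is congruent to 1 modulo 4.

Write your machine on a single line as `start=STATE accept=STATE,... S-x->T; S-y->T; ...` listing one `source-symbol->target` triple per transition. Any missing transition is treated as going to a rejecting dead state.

start=q0; accept=q1; q0-a->q0; q0-b->q0; q0-c->q1; q1-a->q1; q1-b->q1; q1-c->q2; q2-a->q2; q2-b->q2; q2-c->q3; q3-a->q3; q3-b->q3; q3-c->q0

Keep the running count of `c`s modulo 4: each `c` advances along the cycle q0 → q1 → q2 → q3 → q0 while other symbols loop. Accept at q1.
With 4 states:
        a   b   c  
>  q0   q0  q0  q1 
 * q1   q1  q1  q2 
   q2   q2  q2  q3 
   q3   q3  q3  q0 
(> = start, * = accepting)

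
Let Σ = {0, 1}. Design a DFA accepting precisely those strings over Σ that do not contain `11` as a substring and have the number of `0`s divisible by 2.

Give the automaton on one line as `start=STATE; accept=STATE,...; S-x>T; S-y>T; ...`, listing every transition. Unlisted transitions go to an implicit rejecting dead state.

start=S0; accept=S0,S2; S0-0>S1; S0-1>S2; S1-0>S0; S1-1>S3; S2-0>S1; S2-1>S4; S3-0>S0; S3-1>S5; S4-0>S5; S4-1>S4; S5-0>S4; S5-1>S5

Handle the two conditions separately and then intersect. The first has 3 states tracking partial matches of the forbidden pattern `11`; the second has 2 states tracking the count of `0`s modulo 2. A product state is a pair (one from each), accepting exactly when both do.
With 6 states:
        0   1  
>* S0   S1  S2 
   S1   S0  S3 
 * S2   S1  S4 
   S3   S0  S5 
   S4   S5  S4 
   S5   S4  S5 
(> = start, * = accepting)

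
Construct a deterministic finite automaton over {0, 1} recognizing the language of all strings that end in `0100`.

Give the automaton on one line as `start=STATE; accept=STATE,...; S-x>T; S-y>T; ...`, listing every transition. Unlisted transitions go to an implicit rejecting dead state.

Let each state record the length of the longest suffix of the input read so far that is also a prefix of `0100`. S1 means the last symbol is `0`; S2 means the last 2 symbols are `01`; S3 means the last 3 symbols are `010`; S4 means the last 4 symbols are `0100`. Accept only at S4, where the string currently ends in `0100`.
A 5-state machine:
        0   1  
>  S0   S1  S0 
   S1   S1  S2 
   S2   S3  S0 
   S3   S4  S2 
 * S4   S1  S2 
(> = start, * = accepting)

start=S0; accept=S4; S0-0>S1; S0-1>S0; S1-0>S1; S1-1>S2; S2-0>S3; S2-1>S0; S3-0>S4; S3-1>S2; S4-0>S1; S4-1>S2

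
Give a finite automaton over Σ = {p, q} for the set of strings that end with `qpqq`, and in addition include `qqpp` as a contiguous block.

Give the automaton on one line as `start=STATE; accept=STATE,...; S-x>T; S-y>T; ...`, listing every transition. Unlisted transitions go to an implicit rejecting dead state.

Run two small machines in parallel and take their product. One (5 states) tracks how much of the suffix `qpqq` has currently been matched; the other (5 states) tracks whether and how much of `qqpp` has been seen. Each combined state is a pair, one component from each; accept when both components accept.
          p    q  
>  s0     s0   s1 
   s1     s2   s3 
   s2     s0   s4 
   s3     s5   s3 
   s4     s2   s6 
   s5     s7   s4 
   s6     s5   s3 
   s7     s7   s8 
   s8     s9   s8 
   s9     s7  s10 
   s10    s9  s11 
 * s11    s9   s8 
(> = start, * = accepting)

start=s0; accept=s11; s0-p>s0; s0-q>s1; s1-p>s2; s1-q>s3; s2-p>s0; s2-q>s4; s3-p>s5; s3-q>s3; s4-p>s2; s4-q>s6; s5-p>s7; s5-q>s4; s6-p>s5; s6-q>s3; s7-p>s7; s7-q>s8; s8-p>s9; s8-q>s8; s9-p>s7; s9-q>s10; s10-p>s9; s10-q>s11; s11-p>s9; s11-q>s8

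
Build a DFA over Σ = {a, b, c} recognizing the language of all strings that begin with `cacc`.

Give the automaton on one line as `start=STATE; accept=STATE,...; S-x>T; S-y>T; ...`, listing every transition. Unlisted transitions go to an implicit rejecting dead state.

start=q0; accept=q4; q0-a>q5; q0-b>q5; q0-c>q1; q1-a>q2; q1-b>q5; q1-c>q5; q2-a>q5; q2-b>q5; q2-c>q3; q3-a>q5; q3-b>q5; q3-c>q4; q4-a>q4; q4-b>q4; q4-c>q4; q5-a>q5; q5-b>q5; q5-c>q5

Check the first 4 symbols one by one: q0 through q3 record how many have matched `cacc` so far; any wrong symbol goes to the dead state q5. After all 4 match we enter the accepting sink q4.
6 states suffice.
        a   b   c  
>  q0   q5  q5  q1 
   q1   q2  q5  q5 
   q2   q5  q5  q3 
   q3   q5  q5  q4 
 * q4   q4  q4  q4 
   q5   q5  q5  q5 
(> = start, * = accepting)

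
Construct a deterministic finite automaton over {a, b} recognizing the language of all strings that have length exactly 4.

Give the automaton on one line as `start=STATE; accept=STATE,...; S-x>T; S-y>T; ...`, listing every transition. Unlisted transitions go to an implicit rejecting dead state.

Count input length up to 5: every symbol moves from q0 toward q5, which means 'more than 4' and absorbs. Accept from {q4}.
With 6 states:
        a   b  
>  q0   q1  q1 
   q1   q2  q2 
   q2   q3  q3 
   q3   q4  q4 
 * q4   q5  q5 
   q5   q5  q5 
(> = start, * = accepting)

start=q0; accept=q4; q0-a>q1; q0-b>q1; q1-a>q2; q1-b>q2; q2-a>q3; q2-b>q3; q3-a>q4; q3-b>q4; q4-a>q5; q4-b>q5; q5-a>q5; q5-b>q5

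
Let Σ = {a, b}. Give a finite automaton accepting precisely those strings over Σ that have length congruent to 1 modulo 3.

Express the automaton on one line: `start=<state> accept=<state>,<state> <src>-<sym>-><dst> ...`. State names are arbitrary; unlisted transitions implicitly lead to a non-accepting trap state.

start=S0 accept=S1 S0-a->S1 S0-b->S1 S1-a->S2 S1-b->S2 S2-a->S0 S2-b->S0

Only the length mod 3 matters, so use a 3-cycle: from any state, every input symbol moves to the next state, wrapping S2 back to S0. Mark S1 accepting.
        a   b  
>  S0   S1  S1 
 * S1   S2  S2 
   S2   S0  S0 
(> = start, * = accepting)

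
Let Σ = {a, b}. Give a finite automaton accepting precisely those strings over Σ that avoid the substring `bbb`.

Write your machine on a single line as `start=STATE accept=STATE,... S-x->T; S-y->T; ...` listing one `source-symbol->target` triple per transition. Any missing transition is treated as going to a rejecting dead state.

This is the complement of 'contains `bbb`'. Use the same substring-matching states — q0 through q3 holding how much of `bbb` has just been matched — but flip the accepting set: everything except the trap q3 accepts.
A 4-state machine:
        a   b  
>* q0   q0  q1 
 * q1   q0  q2 
 * q2   q0  q3 
   q3   q3  q3 
(> = start, * = accepting)

start=q0; accept=q0,q1,q2; q0-a->q0; q0-b->q1; q1-a->q0; q1-b->q2; q2-a->q0; q2-b->q3; q3-a->q3; q3-b->q3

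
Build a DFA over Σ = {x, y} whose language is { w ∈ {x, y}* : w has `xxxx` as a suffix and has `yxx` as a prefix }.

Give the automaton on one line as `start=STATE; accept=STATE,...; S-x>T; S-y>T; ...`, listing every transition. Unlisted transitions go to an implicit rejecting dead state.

start=A; accept=H; A-x>B; A-y>C; B-x>B; B-y>B; C-x>D; C-y>B; D-x>E; D-y>B; E-x>F; E-y>G; F-x>H; F-y>G; G-x>I; G-y>G; H-x>H; H-y>G; I-x>E; I-y>G

Build one automaton per condition and run them in lockstep. One (5 states) tracks how much of the suffix `xxxx` has currently been matched; the other (5 states) tracks whether the input so far still matches the prefix `yxx`. Each combined state is a pair, one component from each; accept when both components accept. After merging equivalent states the machine shrinks.
A 9-state machine:
       x  y 
>  A   B  C 
   B   B  B 
   C   D  B 
   D   E  B 
   E   F  G 
   F   H  G 
   G   I  G 
 * H   H  G 
   I   E  G 
(> = start, * = accepting)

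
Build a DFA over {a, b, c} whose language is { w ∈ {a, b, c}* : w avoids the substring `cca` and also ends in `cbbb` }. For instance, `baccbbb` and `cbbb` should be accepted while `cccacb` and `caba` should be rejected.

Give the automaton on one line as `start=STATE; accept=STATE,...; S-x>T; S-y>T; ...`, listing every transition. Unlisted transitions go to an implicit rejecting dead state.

start=s0; accept=s6; s0-a>s0; s0-b>s0; s0-c>s1; s1-a>s0; s1-b>s2; s1-c>s3; s2-a>s0; s2-b>s4; s2-c>s1; s3-a>s5; s3-b>s2; s3-c>s3; s4-a>s0; s4-b>s6; s4-c>s1; s5-a>s5; s5-b>s5; s5-c>s5; s6-a>s0; s6-b>s0; s6-c>s1

Handle the two conditions separately and then intersect. The first has 4 states tracking partial matches of the forbidden pattern `cca`; the second has 5 states tracking how much of the suffix `cbbb` has currently been matched. A product state is a pair (one from each), accepting exactly when both do. Equivalent product states are then merged.
With 7 states:
        a   b   c  
>  s0   s0  s0  s1 
   s1   s0  s2  s3 
   s2   s0  s4  s1 
   s3   s5  s2  s3 
   s4   s0  s6  s1 
   s5   s5  s5  s5 
 * s6   s0  s0  s1 
(> = start, * = accepting)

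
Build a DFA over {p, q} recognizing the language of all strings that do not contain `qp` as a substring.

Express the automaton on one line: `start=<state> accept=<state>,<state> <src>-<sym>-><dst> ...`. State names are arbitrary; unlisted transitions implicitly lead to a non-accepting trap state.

This is the complement of 'contains `qp`'. Use the same substring-matching states — A through C holding how much of `qp` has just been matched — but flip the accepting set: everything except the trap C accepts.
       p  q 
>* A   A  B 
 * B   C  B 
   C   C  C 
(> = start, * = accepting)

start=A accept=A,B A-p->A A-q->B B-p->C B-q->B C-p->C C-q->C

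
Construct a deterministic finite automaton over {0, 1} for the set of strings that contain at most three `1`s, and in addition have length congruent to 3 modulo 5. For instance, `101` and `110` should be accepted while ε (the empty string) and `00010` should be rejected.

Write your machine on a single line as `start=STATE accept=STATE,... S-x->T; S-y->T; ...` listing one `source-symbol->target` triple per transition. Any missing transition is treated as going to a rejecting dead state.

Run two small machines in parallel and take their product. One (5 states) tracks the count of `1`s, saturating at 4; the other (5 states) tracks the input length modulo 5. Each combined state is a pair, one component from each; accept when both components accept. Minimizing collapses redundant product states.
With 21 states:
          0    1  
>  s0     s1   s2 
   s1     s3   s4 
   s2     s4   s5 
   s3     s6   s7 
   s4     s7   s8 
   s5     s8   s9 
 * s6    s10  s11 
 * s7    s11  s12 
 * s8    s12  s13 
 * s9    s13  s14 
   s10    s0  s15 
   s11   s15  s16 
   s12   s16  s17 
   s13   s17  s14 
   s14   s14  s14 
   s15    s2  s18 
   s16   s18  s19 
   s17   s19  s14 
   s18    s5  s20 
   s19   s20  s14 
   s20    s9  s14 
(> = start, * = accepting)

start=s0; accept=s6,s7,s8,s9; s0-0->s1; s0-1->s2; s1-0->s3; s1-1->s4; s2-0->s4; s2-1->s5; s3-0->s6; s3-1->s7; s4-0->s7; s4-1->s8; s5-0->s8; s5-1->s9; s6-0->s10; s6-1->s11; s7-0->s11; s7-1->s12; s8-0->s12; s8-1->s13; s9-0->s13; s9-1->s14; s10-0->s0; s10-1->s15; s11-0->s15; s11-1->s16; s12-0->s16; s12-1->s17; s13-0->s17; s13-1->s14; s14-0->s14; s14-1->s14; s15-0->s2; s15-1->s18; s16-0->s18; s16-1->s19; s17-0->s19; s17-1->s14; s18-0->s5; s18-1->s20; s19-0->s20; s19-1->s14; s20-0->s9; s20-1->s14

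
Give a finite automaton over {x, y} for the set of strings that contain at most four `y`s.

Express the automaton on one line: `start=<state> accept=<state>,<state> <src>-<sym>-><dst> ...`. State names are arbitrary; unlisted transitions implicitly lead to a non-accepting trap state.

start=q0 accept=q0,q1,q2,q3,q4 q0-x->q0 q0-y->q1 q1-x->q1 q1-y->q2 q2-x->q2 q2-y->q3 q3-x->q3 q3-y->q4 q4-x->q4 q4-y->q5 q5-x->q5 q5-y->q5

Count `y`s, saturating at 5: states q0 through q4 mean 0 through 4 `y`s seen; q5 means more than 4. Each `y` increments (capped at q5); other symbols loop. Accept from {q0, q1, q2, q3, q4}.
A 6-state machine:
        x   y  
>* q0   q0  q1 
 * q1   q1  q2 
 * q2   q2  q3 
 * q3   q3  q4 
 * q4   q4  q5 
   q5   q5  q5 
(> = start, * = accepting)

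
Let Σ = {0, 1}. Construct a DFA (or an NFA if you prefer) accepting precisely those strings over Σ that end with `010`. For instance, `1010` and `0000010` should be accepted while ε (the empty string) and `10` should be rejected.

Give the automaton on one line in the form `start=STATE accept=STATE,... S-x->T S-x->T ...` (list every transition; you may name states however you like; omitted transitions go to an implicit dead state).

Remember how much of `010` the current input suffix matches. State S0 means no match yet; S1 means the last symbol is `0`; S2 means the last 2 symbols are `01`; S3 means the last 3 symbols are `010`. Only S3 accepts. On a mismatch, fall back to the longest proper suffix that is still a prefix of `010`.
4 states suffice.
        0   1  
>  S0   S1  S0 
   S1   S1  S2 
   S2   S3  S0 
 * S3   S1  S2 
(> = start, * = accepting)

start=S0 accept=S3 S0-0->S1 S0-1->S0 S1-0->S1 S1-1->S2 S2-0->S3 S2-1->S0 S3-0->S1 S3-1->S2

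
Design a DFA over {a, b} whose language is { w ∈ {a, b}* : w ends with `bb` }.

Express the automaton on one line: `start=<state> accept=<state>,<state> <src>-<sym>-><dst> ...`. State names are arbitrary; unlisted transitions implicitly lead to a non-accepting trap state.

Remember how much of `bb` the current input suffix matches. State S0 means no match yet; S1 means the last symbol is `b`; S2 means the last 2 symbols are `bb`. Only S2 accepts. On a mismatch, fall back to the longest proper suffix that is still a prefix of `bb`.
With 3 states:
        a   b  
>  S0   S0  S1 
   S1   S0  S2 
 * S2   S0  S2 
(> = start, * = accepting)

start=S0 accept=S2 S0-a->S0 S0-b->S1 S1-a->S0 S1-b->S2 S2-a->S0 S2-b->S2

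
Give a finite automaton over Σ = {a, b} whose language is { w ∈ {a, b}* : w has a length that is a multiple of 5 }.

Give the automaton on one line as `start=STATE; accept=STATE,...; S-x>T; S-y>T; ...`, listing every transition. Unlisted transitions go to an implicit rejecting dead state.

Only the length mod 5 matters, so use a 5-cycle: from any state, every input symbol moves to the next state, wrapping S4 back to S0. Mark S0 accepting.
        a   b  
>* S0   S1  S1 
   S1   S2  S2 
   S2   S3  S3 
   S3   S4  S4 
   S4   S0  S0 
(> = start, * = accepting)

start=S0; accept=S0; S0-a>S1; S0-b>S1; S1-a>S2; S1-b>S2; S2-a>S3; S2-b>S3; S3-a>S4; S3-b>S4; S4-a>S0; S4-b>S0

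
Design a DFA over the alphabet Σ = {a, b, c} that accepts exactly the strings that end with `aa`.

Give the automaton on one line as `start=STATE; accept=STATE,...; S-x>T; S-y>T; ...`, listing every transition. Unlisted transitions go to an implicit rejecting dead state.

Remember how much of `aa` the current input suffix matches. State S0 means no match yet; S1 means the last symbol is `a`; S2 means the last 2 symbols are `aa`. Only S2 accepts. On a mismatch, fall back to the longest proper suffix that is still a prefix of `aa`.
        a   b   c  
>  S0   S1  S0  S0 
   S1   S2  S0  S0 
 * S2   S2  S0  S0 
(> = start, * = accepting)

start=S0; accept=S2; S0-a>S1; S0-b>S0; S0-c>S0; S1-a>S2; S1-b>S0; S1-c>S0; S2-a>S2; S2-b>S0; S2-c>S0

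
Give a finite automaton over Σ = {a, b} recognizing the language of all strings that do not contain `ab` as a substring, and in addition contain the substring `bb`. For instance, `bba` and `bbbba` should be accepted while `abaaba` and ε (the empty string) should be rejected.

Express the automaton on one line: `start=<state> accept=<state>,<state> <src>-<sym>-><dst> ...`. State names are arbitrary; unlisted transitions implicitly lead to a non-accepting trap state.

start=S0 accept=S3,S4 S0-a->S1 S0-b->S2 S1-a->S1 S1-b->S1 S2-a->S1 S2-b->S3 S3-a->S4 S3-b->S3 S4-a->S4 S4-b->S1

Handle the two conditions separately and then intersect. One (3 states) tracks partial matches of the forbidden pattern `ab`; the other (3 states) tracks whether and how much of `bb` has been seen. Each combined state is a pair, one component from each; accept when both components accept. Equivalent product states are then merged.
With 5 states:
        a   b  
>  S0   S1  S2 
   S1   S1  S1 
   S2   S1  S3 
 * S3   S4  S3 
 * S4   S4  S1 
(> = start, * = accepting)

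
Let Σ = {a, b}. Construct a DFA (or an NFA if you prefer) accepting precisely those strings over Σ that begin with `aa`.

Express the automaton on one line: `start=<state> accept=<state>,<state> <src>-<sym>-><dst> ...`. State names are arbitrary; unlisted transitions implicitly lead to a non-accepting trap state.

Check the first 2 symbols one by one: q0 through q1 record how many have matched `aa` so far; any wrong symbol goes to the dead state q3. After all 2 match we enter the accepting sink q2.
A 4-state machine:
        a   b  
>  q0   q1  q3 
   q1   q2  q3 
 * q2   q2  q2 
   q3   q3  q3 
(> = start, * = accepting)

start=q0 accept=q2 q0-a->q1 q0-b->q3 q1-a->q2 q1-b->q3 q2-a->q2 q2-b->q2 q3-a->q3 q3-b->q3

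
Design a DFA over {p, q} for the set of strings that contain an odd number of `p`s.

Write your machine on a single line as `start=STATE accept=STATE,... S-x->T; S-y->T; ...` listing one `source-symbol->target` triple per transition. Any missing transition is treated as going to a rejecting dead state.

start=s0; accept=s1; s0-p->s1; s0-q->s0; s1-p->s0; s1-q->s1

Keep the running count of `p`s modulo 2: each `p` advances along the cycle s0 → s1 → s0 while other symbols loop. Accept at s1.
A 2-state machine:
        p   q  
>  s0   s1  s0 
 * s1   s0  s1 
(> = start, * = accepting)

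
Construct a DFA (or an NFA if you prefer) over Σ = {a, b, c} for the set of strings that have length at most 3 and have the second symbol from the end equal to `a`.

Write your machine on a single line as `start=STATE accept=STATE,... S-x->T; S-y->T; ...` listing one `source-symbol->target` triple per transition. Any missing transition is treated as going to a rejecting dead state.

start=S0; accept=S3,S4; S0-a->S1; S0-b->S2; S0-c->S2; S1-a->S3; S1-b->S4; S1-c->S4; S2-a->S5; S2-b->S6; S2-c->S6; S3-a->S4; S3-b->S4; S3-c->S4; S4-a->S6; S4-b->S6; S4-c->S6; S5-a->S4; S5-b->S4; S5-c->S4; S6-a->S6; S6-b->S6; S6-c->S6

Build one automaton per condition and run them in lockstep. The first has 5 states tracking the input length, saturating at 4; the second has 13 states tracking the last 2 symbols read. A product state is a pair (one from each), accepting exactly when both do. Minimizing collapses redundant product states.
With 7 states:
        a   b   c  
>  S0   S1  S2  S2 
   S1   S3  S4  S4 
   S2   S5  S6  S6 
 * S3   S4  S4  S4 
 * S4   S6  S6  S6 
   S5   S4  S4  S4 
   S6   S6  S6  S6 
(> = start, * = accepting)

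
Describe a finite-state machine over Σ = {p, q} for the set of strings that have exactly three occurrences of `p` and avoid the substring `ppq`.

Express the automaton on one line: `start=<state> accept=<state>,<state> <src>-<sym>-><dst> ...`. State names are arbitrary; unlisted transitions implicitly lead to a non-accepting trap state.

Handle the two conditions separately and then intersect. One (5 states) tracks the count of `p`s, saturating at 4; the other (4 states) tracks partial matches of the forbidden pattern `ppq`. Each combined state is a pair, one component from each; accept when both components accept.
15 states suffice.
          p    q  
>  S0     S1   S0 
   S1     S2   S3 
   S2     S4   S5 
   S3     S6   S3 
 * S4     S7   S8 
   S5     S8   S5 
   S6     S4   S9 
   S7     S7  S10 
   S8    S10   S8 
   S9    S11   S9 
   S10   S10  S10 
 * S11    S7  S12 
 * S12   S13  S12 
   S13    S7  S14 
   S14   S13  S14 
(> = start, * = accepting)

start=S0 accept=S4,S11,S12 S0-p->S1 S0-q->S0 S1-p->S2 S1-q->S3 S2-p->S4 S2-q->S5 S3-p->S6 S3-q->S3 S4-p->S7 S4-q->S8 S5-p->S8 S5-q->S5 S6-p->S4 S6-q->S9 S7-p->S7 S7-q->S10 S8-p->S10 S8-q->S8 S9-p->S11 S9-q->S9 S10-p->S10 S10-q->S10 S11-p->S7 S11-q->S12 S12-p->S13 S12-q->S12 S13-p->S7 S13-q->S14 S14-p->S13 S14-q->S14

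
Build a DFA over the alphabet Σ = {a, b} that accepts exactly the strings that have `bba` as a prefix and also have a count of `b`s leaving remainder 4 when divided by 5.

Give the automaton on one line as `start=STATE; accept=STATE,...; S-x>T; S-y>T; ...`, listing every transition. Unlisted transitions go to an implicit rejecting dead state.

Run two small machines in parallel and take their product. One (5 states) tracks whether the input so far still matches the prefix `bba`; the other (5 states) tracks the count of `b`s modulo 5. Each combined state is a pair, one component from each; accept when both components accept.
With 13 states:
          a    b  
>  q0     q1   q2 
   q1     q1   q3 
   q2     q3   q4 
   q3     q3   q5 
   q4     q6   q7 
   q5     q5   q7 
   q6     q6   q8 
   q7     q7   q9 
   q8     q8  q10 
   q9     q9   q1 
 * q10   q10  q11 
   q11   q11  q12 
   q12   q12   q6 
(> = start, * = accepting)

start=q0; accept=q10; q0-a>q1; q0-b>q2; q1-a>q1; q1-b>q3; q2-a>q3; q2-b>q4; q3-a>q3; q3-b>q5; q4-a>q6; q4-b>q7; q5-a>q5; q5-b>q7; q6-a>q6; q6-b>q8; q7-a>q7; q7-b>q9; q8-a>q8; q8-b>q10; q9-a>q9; q9-b>q1; q10-a>q10; q10-b>q11; q11-a>q11; q11-b>q12; q12-a>q12; q12-b>q6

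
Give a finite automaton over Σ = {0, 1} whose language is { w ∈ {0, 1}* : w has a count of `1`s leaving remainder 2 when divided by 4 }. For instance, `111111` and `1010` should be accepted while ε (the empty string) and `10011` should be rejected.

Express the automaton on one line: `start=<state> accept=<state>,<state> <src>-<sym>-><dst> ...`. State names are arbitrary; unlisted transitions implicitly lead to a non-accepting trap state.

The only thing that matters is how many `1`s have appeared, reduced mod 4. Use one state per residue: q0 for 0, …, q3 for 3. Reading `1` moves to the next residue; anything else stays put. q2 is accepting.
A 4-state machine:
        0   1  
>  q0   q0  q1 
   q1   q1  q2 
 * q2   q2  q3 
   q3   q3  q0 
(> = start, * = accepting)

start=q0 accept=q2 q0-0->q0 q0-1->q1 q1-0->q1 q1-1->q2 q2-0->q2 q2-1->q3 q3-0->q3 q3-1->q0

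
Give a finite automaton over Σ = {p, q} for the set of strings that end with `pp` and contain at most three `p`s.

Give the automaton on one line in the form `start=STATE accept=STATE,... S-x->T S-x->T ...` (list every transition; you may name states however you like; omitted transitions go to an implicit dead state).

Run two small machines in parallel and take their product. The first has 3 states tracking how much of the suffix `pp` has currently been matched; the second has 5 states tracking the count of `p`s, saturating at 4. A product state is a pair (one from each), accepting exactly when both do. Minimizing collapses redundant product states.
With 7 states:
        p   q  
>  S0   S1  S0 
   S1   S2  S3 
 * S2   S4  S5 
   S3   S6  S3 
 * S4   S5  S5 
   S5   S5  S5 
   S6   S4  S5 
(> = start, * = accepting)

start=S0 accept=S2,S4 S0-p->S1 S0-q->S0 S1-p->S2 S1-q->S3 S2-p->S4 S2-q->S5 S3-p->S6 S3-q->S3 S4-p->S5 S4-q->S5 S5-p->S5 S5-q->S5 S6-p->S4 S6-q->S5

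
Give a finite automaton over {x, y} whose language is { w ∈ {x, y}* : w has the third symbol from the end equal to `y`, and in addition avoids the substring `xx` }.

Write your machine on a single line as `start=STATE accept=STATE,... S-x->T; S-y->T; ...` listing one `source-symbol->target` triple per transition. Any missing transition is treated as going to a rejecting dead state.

Run two small machines in parallel and take their product. The first has 15 states tracking the last 3 symbols read; the second has 3 states tracking partial matches of the forbidden pattern `xx`. A product state is a pair (one from each), accepting exactly when both do.
          x    y  
>  S0     S1   S2 
   S1     S3   S4 
   S2     S5   S6 
   S3     S7   S8 
   S4     S9  S10 
   S5    S11  S12 
   S6    S13  S14 
   S7     S7   S8 
   S8    S15  S16 
   S9    S11  S12 
   S10   S13  S14 
   S11    S7   S8 
 * S12    S9  S10 
 * S13   S11  S12 
 * S14   S13  S14 
   S15   S11  S17 
   S16   S18  S19 
   S17   S15  S16 
   S18   S11  S17 
   S19   S18  S19 
(> = start, * = accepting)

start=S0; accept=S12,S13,S14; S0-x->S1; S0-y->S2; S1-x->S3; S1-y->S4; S2-x->S5; S2-y->S6; S3-x->S7; S3-y->S8; S4-x->S9; S4-y->S10; S5-x->S11; S5-y->S12; S6-x->S13; S6-y->S14; S7-x->S7; S7-y->S8; S8-x->S15; S8-y->S16; S9-x->S11; S9-y->S12; S10-x->S13; S10-y->S14; S11-x->S7; S11-y->S8; S12-x->S9; S12-y->S10; S13-x->S11; S13-y->S12; S14-x->S13; S14-y->S14; S15-x->S11; S15-y->S17; S16-x->S18; S16-y->S19; S17-x->S15; S17-y->S16; S18-x->S11; S18-y->S17; S19-x->S18; S19-y->S19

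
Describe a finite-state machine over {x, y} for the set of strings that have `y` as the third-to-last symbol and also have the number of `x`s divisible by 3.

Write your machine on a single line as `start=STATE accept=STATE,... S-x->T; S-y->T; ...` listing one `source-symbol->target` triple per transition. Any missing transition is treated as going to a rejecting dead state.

Run two small machines in parallel and take their product. The first has 15 states tracking the last 3 symbols read; the second has 3 states tracking the count of `x`s modulo 3. A product state is a pair (one from each), accepting exactly when both do. Minimizing collapses redundant product states.
          x    y  
>  S0     S1   S2 
   S1     S3   S4 
   S2     S1   S5 
   S3     S0   S6 
   S4     S7   S4 
   S5     S1   S8 
   S6     S9  S10 
   S7    S11   S6 
 * S8     S1   S8 
   S9     S1  S12 
   S10   S13  S10 
 * S11    S1   S2 
 * S12    S1   S5 
 * S13    S1  S12 
(> = start, * = accepting)

start=S0; accept=S8,S11,S12,S13; S0-x->S1; S0-y->S2; S1-x->S3; S1-y->S4; S2-x->S1; S2-y->S5; S3-x->S0; S3-y->S6; S4-x->S7; S4-y->S4; S5-x->S1; S5-y->S8; S6-x->S9; S6-y->S10; S7-x->S11; S7-y->S6; S8-x->S1; S8-y->S8; S9-x->S1; S9-y->S12; S10-x->S13; S10-y->S10; S11-x->S1; S11-y->S2; S12-x->S1; S12-y->S5; S13-x->S1; S13-y->S12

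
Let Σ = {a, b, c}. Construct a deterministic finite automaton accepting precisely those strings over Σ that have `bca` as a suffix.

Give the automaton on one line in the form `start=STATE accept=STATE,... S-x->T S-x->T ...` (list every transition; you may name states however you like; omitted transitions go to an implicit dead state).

start=S0 accept=S3 S0-a->S0 S0-b->S1 S0-c->S0 S1-a->S0 S1-b->S1 S1-c->S2 S2-a->S3 S2-b->S1 S2-c->S0 S3-a->S0 S3-b->S1 S3-c->S0

Let each state record the length of the longest suffix of the input read so far that is also a prefix of `bca`. S1 means the last symbol is `b`; S2 means the last 2 symbols are `bc`; S3 means the last 3 symbols are `bca`. Accept only at S3, where the string currently ends in `bca`.
        a   b   c  
>  S0   S0  S1  S0 
   S1   S0  S1  S2 
   S2   S3  S1  S0 
 * S3   S0  S1  S0 
(> = start, * = accepting)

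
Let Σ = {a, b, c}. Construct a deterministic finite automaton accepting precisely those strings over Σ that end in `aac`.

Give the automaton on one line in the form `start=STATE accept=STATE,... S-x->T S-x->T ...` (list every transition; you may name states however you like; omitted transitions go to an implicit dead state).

start=S0 accept=S3 S0-a->S1 S0-b->S0 S0-c->S0 S1-a->S2 S1-b->S0 S1-c->S0 S2-a->S2 S2-b->S0 S2-c->S3 S3-a->S1 S3-b->S0 S3-c->S0

Let each state record the length of the longest suffix of the input read so far that is also a prefix of `aac`. S1 means the last symbol is `a`; S2 means the last 2 symbols are `aa`; S3 means the last 3 symbols are `aac`. Accept only at S3, where the string currently ends in `aac`.
A 4-state machine:
        a   b   c  
>  S0   S1  S0  S0 
   S1   S2  S0  S0 
   S2   S2  S0  S3 
 * S3   S1  S0  S0 
(> = start, * = accepting)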